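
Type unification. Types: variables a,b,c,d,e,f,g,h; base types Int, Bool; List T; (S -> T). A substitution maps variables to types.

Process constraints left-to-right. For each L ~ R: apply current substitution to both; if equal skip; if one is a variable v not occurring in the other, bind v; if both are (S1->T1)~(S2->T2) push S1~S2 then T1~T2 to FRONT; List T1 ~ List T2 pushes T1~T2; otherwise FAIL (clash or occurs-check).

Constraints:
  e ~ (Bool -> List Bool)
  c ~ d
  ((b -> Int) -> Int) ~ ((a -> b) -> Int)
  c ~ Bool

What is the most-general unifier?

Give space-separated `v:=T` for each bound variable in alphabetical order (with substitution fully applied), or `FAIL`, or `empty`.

step 1: unify e ~ (Bool -> List Bool)  [subst: {-} | 3 pending]
  bind e := (Bool -> List Bool)
step 2: unify c ~ d  [subst: {e:=(Bool -> List Bool)} | 2 pending]
  bind c := d
step 3: unify ((b -> Int) -> Int) ~ ((a -> b) -> Int)  [subst: {e:=(Bool -> List Bool), c:=d} | 1 pending]
  -> decompose arrow: push (b -> Int)~(a -> b), Int~Int
step 4: unify (b -> Int) ~ (a -> b)  [subst: {e:=(Bool -> List Bool), c:=d} | 2 pending]
  -> decompose arrow: push b~a, Int~b
step 5: unify b ~ a  [subst: {e:=(Bool -> List Bool), c:=d} | 3 pending]
  bind b := a
step 6: unify Int ~ a  [subst: {e:=(Bool -> List Bool), c:=d, b:=a} | 2 pending]
  bind a := Int
step 7: unify Int ~ Int  [subst: {e:=(Bool -> List Bool), c:=d, b:=a, a:=Int} | 1 pending]
  -> identical, skip
step 8: unify d ~ Bool  [subst: {e:=(Bool -> List Bool), c:=d, b:=a, a:=Int} | 0 pending]
  bind d := Bool

Answer: a:=Int b:=Int c:=Bool d:=Bool e:=(Bool -> List Bool)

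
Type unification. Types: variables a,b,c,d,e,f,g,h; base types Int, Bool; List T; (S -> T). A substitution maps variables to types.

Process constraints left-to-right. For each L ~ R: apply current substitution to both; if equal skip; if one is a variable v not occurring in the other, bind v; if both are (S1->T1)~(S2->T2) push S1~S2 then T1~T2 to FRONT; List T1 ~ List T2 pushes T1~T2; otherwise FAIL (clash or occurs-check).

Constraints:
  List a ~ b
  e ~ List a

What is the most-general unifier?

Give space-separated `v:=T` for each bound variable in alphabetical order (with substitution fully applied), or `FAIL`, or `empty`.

step 1: unify List a ~ b  [subst: {-} | 1 pending]
  bind b := List a
step 2: unify e ~ List a  [subst: {b:=List a} | 0 pending]
  bind e := List a

Answer: b:=List a e:=List a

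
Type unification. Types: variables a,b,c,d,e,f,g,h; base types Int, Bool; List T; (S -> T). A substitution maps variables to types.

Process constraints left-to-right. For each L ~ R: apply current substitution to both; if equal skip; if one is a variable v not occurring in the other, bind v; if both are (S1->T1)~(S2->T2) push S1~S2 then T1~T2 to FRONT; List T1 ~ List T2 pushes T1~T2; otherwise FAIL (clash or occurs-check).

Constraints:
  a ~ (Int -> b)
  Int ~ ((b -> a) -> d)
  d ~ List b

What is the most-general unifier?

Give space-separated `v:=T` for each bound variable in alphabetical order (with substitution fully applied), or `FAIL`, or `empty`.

step 1: unify a ~ (Int -> b)  [subst: {-} | 2 pending]
  bind a := (Int -> b)
step 2: unify Int ~ ((b -> (Int -> b)) -> d)  [subst: {a:=(Int -> b)} | 1 pending]
  clash: Int vs ((b -> (Int -> b)) -> d)

Answer: FAIL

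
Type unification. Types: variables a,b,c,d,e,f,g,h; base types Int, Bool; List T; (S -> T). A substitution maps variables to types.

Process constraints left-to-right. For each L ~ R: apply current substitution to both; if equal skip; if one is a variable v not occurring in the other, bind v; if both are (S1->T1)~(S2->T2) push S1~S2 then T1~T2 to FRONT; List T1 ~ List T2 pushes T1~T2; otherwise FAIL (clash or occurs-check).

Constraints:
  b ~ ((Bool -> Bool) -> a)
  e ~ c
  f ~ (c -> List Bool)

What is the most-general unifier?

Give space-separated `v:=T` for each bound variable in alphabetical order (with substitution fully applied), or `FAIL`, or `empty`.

step 1: unify b ~ ((Bool -> Bool) -> a)  [subst: {-} | 2 pending]
  bind b := ((Bool -> Bool) -> a)
step 2: unify e ~ c  [subst: {b:=((Bool -> Bool) -> a)} | 1 pending]
  bind e := c
step 3: unify f ~ (c -> List Bool)  [subst: {b:=((Bool -> Bool) -> a), e:=c} | 0 pending]
  bind f := (c -> List Bool)

Answer: b:=((Bool -> Bool) -> a) e:=c f:=(c -> List Bool)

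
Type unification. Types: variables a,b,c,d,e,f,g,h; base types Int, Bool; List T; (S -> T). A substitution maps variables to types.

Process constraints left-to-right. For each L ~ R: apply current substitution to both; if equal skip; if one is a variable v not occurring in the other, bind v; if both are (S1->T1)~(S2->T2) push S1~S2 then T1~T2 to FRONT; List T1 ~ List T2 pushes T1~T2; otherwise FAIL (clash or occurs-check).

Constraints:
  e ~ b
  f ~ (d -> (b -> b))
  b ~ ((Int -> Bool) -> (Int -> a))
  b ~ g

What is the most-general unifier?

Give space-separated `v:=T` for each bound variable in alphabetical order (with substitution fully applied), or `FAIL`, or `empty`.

Answer: b:=((Int -> Bool) -> (Int -> a)) e:=((Int -> Bool) -> (Int -> a)) f:=(d -> (((Int -> Bool) -> (Int -> a)) -> ((Int -> Bool) -> (Int -> a)))) g:=((Int -> Bool) -> (Int -> a))

Derivation:
step 1: unify e ~ b  [subst: {-} | 3 pending]
  bind e := b
step 2: unify f ~ (d -> (b -> b))  [subst: {e:=b} | 2 pending]
  bind f := (d -> (b -> b))
step 3: unify b ~ ((Int -> Bool) -> (Int -> a))  [subst: {e:=b, f:=(d -> (b -> b))} | 1 pending]
  bind b := ((Int -> Bool) -> (Int -> a))
step 4: unify ((Int -> Bool) -> (Int -> a)) ~ g  [subst: {e:=b, f:=(d -> (b -> b)), b:=((Int -> Bool) -> (Int -> a))} | 0 pending]
  bind g := ((Int -> Bool) -> (Int -> a))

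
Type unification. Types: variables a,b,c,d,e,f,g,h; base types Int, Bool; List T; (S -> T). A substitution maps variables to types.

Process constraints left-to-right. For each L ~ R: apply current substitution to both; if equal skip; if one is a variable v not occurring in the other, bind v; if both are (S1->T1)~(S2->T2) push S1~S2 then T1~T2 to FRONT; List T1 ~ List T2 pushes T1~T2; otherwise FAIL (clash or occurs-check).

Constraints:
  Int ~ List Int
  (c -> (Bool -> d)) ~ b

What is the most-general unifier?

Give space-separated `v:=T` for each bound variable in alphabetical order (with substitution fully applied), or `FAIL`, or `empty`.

Answer: FAIL

Derivation:
step 1: unify Int ~ List Int  [subst: {-} | 1 pending]
  clash: Int vs List Int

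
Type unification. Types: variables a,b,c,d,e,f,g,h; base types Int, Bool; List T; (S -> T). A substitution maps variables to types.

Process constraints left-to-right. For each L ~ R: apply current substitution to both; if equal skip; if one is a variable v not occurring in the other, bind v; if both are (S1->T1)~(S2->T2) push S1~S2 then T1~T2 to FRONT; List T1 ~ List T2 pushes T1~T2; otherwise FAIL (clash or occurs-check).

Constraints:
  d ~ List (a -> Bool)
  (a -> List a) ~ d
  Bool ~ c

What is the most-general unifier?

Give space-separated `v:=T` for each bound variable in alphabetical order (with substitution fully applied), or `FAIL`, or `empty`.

step 1: unify d ~ List (a -> Bool)  [subst: {-} | 2 pending]
  bind d := List (a -> Bool)
step 2: unify (a -> List a) ~ List (a -> Bool)  [subst: {d:=List (a -> Bool)} | 1 pending]
  clash: (a -> List a) vs List (a -> Bool)

Answer: FAIL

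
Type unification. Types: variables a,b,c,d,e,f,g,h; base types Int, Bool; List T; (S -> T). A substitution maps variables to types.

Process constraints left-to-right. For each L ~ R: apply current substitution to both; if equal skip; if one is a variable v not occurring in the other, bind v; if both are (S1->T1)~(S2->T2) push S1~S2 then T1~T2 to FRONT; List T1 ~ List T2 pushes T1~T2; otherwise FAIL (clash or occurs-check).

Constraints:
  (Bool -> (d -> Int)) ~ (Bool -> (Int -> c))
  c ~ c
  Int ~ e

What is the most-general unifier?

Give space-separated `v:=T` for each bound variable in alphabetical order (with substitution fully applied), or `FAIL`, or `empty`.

Answer: c:=Int d:=Int e:=Int

Derivation:
step 1: unify (Bool -> (d -> Int)) ~ (Bool -> (Int -> c))  [subst: {-} | 2 pending]
  -> decompose arrow: push Bool~Bool, (d -> Int)~(Int -> c)
step 2: unify Bool ~ Bool  [subst: {-} | 3 pending]
  -> identical, skip
step 3: unify (d -> Int) ~ (Int -> c)  [subst: {-} | 2 pending]
  -> decompose arrow: push d~Int, Int~c
step 4: unify d ~ Int  [subst: {-} | 3 pending]
  bind d := Int
step 5: unify Int ~ c  [subst: {d:=Int} | 2 pending]
  bind c := Int
step 6: unify Int ~ Int  [subst: {d:=Int, c:=Int} | 1 pending]
  -> identical, skip
step 7: unify Int ~ e  [subst: {d:=Int, c:=Int} | 0 pending]
  bind e := Int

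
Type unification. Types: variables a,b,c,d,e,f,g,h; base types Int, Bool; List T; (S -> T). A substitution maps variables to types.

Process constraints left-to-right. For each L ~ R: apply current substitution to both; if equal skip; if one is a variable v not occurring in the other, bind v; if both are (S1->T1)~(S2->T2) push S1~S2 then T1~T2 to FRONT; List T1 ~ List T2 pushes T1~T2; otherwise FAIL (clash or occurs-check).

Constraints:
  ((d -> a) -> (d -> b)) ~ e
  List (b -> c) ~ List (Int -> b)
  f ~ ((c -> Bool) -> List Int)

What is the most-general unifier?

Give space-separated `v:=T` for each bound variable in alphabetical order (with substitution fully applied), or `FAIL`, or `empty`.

step 1: unify ((d -> a) -> (d -> b)) ~ e  [subst: {-} | 2 pending]
  bind e := ((d -> a) -> (d -> b))
step 2: unify List (b -> c) ~ List (Int -> b)  [subst: {e:=((d -> a) -> (d -> b))} | 1 pending]
  -> decompose List: push (b -> c)~(Int -> b)
step 3: unify (b -> c) ~ (Int -> b)  [subst: {e:=((d -> a) -> (d -> b))} | 1 pending]
  -> decompose arrow: push b~Int, c~b
step 4: unify b ~ Int  [subst: {e:=((d -> a) -> (d -> b))} | 2 pending]
  bind b := Int
step 5: unify c ~ Int  [subst: {e:=((d -> a) -> (d -> b)), b:=Int} | 1 pending]
  bind c := Int
step 6: unify f ~ ((Int -> Bool) -> List Int)  [subst: {e:=((d -> a) -> (d -> b)), b:=Int, c:=Int} | 0 pending]
  bind f := ((Int -> Bool) -> List Int)

Answer: b:=Int c:=Int e:=((d -> a) -> (d -> Int)) f:=((Int -> Bool) -> List Int)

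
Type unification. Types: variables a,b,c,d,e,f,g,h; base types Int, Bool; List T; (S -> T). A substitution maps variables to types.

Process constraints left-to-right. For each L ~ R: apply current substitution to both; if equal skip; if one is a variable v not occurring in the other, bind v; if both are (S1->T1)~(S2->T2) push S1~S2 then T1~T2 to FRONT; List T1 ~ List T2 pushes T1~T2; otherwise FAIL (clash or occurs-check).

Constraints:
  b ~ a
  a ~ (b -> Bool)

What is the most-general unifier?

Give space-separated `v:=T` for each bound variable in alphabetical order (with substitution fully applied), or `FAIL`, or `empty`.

step 1: unify b ~ a  [subst: {-} | 1 pending]
  bind b := a
step 2: unify a ~ (a -> Bool)  [subst: {b:=a} | 0 pending]
  occurs-check fail: a in (a -> Bool)

Answer: FAIL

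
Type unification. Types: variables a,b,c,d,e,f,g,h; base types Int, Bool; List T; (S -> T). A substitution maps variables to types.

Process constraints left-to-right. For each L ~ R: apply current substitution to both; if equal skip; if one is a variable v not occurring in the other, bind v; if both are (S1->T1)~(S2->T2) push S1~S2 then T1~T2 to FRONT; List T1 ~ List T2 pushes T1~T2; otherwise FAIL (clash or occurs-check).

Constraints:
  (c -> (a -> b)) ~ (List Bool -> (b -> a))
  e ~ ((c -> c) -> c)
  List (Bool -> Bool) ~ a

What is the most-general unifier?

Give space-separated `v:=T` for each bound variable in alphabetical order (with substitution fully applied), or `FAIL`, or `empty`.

step 1: unify (c -> (a -> b)) ~ (List Bool -> (b -> a))  [subst: {-} | 2 pending]
  -> decompose arrow: push c~List Bool, (a -> b)~(b -> a)
step 2: unify c ~ List Bool  [subst: {-} | 3 pending]
  bind c := List Bool
step 3: unify (a -> b) ~ (b -> a)  [subst: {c:=List Bool} | 2 pending]
  -> decompose arrow: push a~b, b~a
step 4: unify a ~ b  [subst: {c:=List Bool} | 3 pending]
  bind a := b
step 5: unify b ~ b  [subst: {c:=List Bool, a:=b} | 2 pending]
  -> identical, skip
step 6: unify e ~ ((List Bool -> List Bool) -> List Bool)  [subst: {c:=List Bool, a:=b} | 1 pending]
  bind e := ((List Bool -> List Bool) -> List Bool)
step 7: unify List (Bool -> Bool) ~ b  [subst: {c:=List Bool, a:=b, e:=((List Bool -> List Bool) -> List Bool)} | 0 pending]
  bind b := List (Bool -> Bool)

Answer: a:=List (Bool -> Bool) b:=List (Bool -> Bool) c:=List Bool e:=((List Bool -> List Bool) -> List Bool)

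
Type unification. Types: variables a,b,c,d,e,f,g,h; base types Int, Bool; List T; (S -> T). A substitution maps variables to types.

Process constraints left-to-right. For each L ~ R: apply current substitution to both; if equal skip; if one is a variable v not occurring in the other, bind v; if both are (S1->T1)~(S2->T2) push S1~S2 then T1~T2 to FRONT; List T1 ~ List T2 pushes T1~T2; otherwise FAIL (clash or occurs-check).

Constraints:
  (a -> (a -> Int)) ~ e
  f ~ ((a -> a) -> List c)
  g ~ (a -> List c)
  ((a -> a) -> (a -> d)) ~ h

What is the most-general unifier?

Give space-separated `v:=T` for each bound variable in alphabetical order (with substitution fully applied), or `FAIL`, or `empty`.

step 1: unify (a -> (a -> Int)) ~ e  [subst: {-} | 3 pending]
  bind e := (a -> (a -> Int))
step 2: unify f ~ ((a -> a) -> List c)  [subst: {e:=(a -> (a -> Int))} | 2 pending]
  bind f := ((a -> a) -> List c)
step 3: unify g ~ (a -> List c)  [subst: {e:=(a -> (a -> Int)), f:=((a -> a) -> List c)} | 1 pending]
  bind g := (a -> List c)
step 4: unify ((a -> a) -> (a -> d)) ~ h  [subst: {e:=(a -> (a -> Int)), f:=((a -> a) -> List c), g:=(a -> List c)} | 0 pending]
  bind h := ((a -> a) -> (a -> d))

Answer: e:=(a -> (a -> Int)) f:=((a -> a) -> List c) g:=(a -> List c) h:=((a -> a) -> (a -> d))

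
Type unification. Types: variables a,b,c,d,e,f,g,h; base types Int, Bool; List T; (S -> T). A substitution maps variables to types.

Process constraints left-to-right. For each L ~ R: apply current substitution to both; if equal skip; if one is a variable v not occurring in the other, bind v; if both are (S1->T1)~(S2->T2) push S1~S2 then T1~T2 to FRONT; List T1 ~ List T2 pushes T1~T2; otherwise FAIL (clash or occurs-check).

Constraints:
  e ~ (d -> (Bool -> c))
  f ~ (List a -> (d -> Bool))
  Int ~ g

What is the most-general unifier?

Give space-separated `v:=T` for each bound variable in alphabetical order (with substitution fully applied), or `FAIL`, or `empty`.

step 1: unify e ~ (d -> (Bool -> c))  [subst: {-} | 2 pending]
  bind e := (d -> (Bool -> c))
step 2: unify f ~ (List a -> (d -> Bool))  [subst: {e:=(d -> (Bool -> c))} | 1 pending]
  bind f := (List a -> (d -> Bool))
step 3: unify Int ~ g  [subst: {e:=(d -> (Bool -> c)), f:=(List a -> (d -> Bool))} | 0 pending]
  bind g := Int

Answer: e:=(d -> (Bool -> c)) f:=(List a -> (d -> Bool)) g:=Int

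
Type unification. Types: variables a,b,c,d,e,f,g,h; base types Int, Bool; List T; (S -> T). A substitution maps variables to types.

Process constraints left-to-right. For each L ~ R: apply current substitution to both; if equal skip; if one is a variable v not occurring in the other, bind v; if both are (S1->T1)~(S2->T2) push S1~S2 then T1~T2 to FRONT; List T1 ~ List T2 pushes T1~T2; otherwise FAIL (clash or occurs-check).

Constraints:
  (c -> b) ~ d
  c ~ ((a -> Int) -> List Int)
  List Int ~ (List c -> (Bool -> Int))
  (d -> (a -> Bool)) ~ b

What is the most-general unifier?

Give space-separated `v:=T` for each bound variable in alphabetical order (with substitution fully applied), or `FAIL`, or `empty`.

step 1: unify (c -> b) ~ d  [subst: {-} | 3 pending]
  bind d := (c -> b)
step 2: unify c ~ ((a -> Int) -> List Int)  [subst: {d:=(c -> b)} | 2 pending]
  bind c := ((a -> Int) -> List Int)
step 3: unify List Int ~ (List ((a -> Int) -> List Int) -> (Bool -> Int))  [subst: {d:=(c -> b), c:=((a -> Int) -> List Int)} | 1 pending]
  clash: List Int vs (List ((a -> Int) -> List Int) -> (Bool -> Int))

Answer: FAIL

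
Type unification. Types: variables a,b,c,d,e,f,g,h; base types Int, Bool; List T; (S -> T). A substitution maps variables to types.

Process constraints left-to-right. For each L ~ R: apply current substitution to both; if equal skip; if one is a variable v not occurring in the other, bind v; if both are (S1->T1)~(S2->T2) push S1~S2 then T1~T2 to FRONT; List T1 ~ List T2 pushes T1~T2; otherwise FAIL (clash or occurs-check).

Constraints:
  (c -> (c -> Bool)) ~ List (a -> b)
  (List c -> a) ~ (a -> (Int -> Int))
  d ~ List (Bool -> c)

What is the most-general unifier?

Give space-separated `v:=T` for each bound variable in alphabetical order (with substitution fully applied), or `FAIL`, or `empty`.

step 1: unify (c -> (c -> Bool)) ~ List (a -> b)  [subst: {-} | 2 pending]
  clash: (c -> (c -> Bool)) vs List (a -> b)

Answer: FAIL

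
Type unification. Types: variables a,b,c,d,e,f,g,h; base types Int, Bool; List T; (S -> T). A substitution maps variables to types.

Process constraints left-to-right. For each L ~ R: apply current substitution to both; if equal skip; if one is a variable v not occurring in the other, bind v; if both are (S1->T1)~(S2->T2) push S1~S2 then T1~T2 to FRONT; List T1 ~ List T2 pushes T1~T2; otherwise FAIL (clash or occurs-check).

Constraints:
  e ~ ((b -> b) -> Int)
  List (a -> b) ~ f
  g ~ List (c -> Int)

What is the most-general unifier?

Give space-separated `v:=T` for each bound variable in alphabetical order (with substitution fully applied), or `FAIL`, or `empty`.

Answer: e:=((b -> b) -> Int) f:=List (a -> b) g:=List (c -> Int)

Derivation:
step 1: unify e ~ ((b -> b) -> Int)  [subst: {-} | 2 pending]
  bind e := ((b -> b) -> Int)
step 2: unify List (a -> b) ~ f  [subst: {e:=((b -> b) -> Int)} | 1 pending]
  bind f := List (a -> b)
step 3: unify g ~ List (c -> Int)  [subst: {e:=((b -> b) -> Int), f:=List (a -> b)} | 0 pending]
  bind g := List (c -> Int)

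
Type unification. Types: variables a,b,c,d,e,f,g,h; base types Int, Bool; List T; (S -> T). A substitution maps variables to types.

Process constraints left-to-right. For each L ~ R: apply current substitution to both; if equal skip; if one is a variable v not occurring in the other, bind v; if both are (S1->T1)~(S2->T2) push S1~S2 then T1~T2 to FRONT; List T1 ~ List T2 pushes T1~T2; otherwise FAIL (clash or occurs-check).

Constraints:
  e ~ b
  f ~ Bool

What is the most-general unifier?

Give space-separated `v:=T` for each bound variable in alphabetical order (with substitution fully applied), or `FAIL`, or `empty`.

step 1: unify e ~ b  [subst: {-} | 1 pending]
  bind e := b
step 2: unify f ~ Bool  [subst: {e:=b} | 0 pending]
  bind f := Bool

Answer: e:=b f:=Bool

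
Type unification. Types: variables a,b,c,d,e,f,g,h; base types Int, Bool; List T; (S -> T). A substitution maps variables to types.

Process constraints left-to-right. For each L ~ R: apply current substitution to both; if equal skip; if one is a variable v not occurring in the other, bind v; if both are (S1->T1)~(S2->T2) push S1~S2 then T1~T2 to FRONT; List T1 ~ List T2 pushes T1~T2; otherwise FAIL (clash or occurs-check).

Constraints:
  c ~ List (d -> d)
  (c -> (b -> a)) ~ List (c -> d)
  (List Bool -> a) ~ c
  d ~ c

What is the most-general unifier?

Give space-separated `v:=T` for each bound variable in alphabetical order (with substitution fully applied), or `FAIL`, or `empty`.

Answer: FAIL

Derivation:
step 1: unify c ~ List (d -> d)  [subst: {-} | 3 pending]
  bind c := List (d -> d)
step 2: unify (List (d -> d) -> (b -> a)) ~ List (List (d -> d) -> d)  [subst: {c:=List (d -> d)} | 2 pending]
  clash: (List (d -> d) -> (b -> a)) vs List (List (d -> d) -> d)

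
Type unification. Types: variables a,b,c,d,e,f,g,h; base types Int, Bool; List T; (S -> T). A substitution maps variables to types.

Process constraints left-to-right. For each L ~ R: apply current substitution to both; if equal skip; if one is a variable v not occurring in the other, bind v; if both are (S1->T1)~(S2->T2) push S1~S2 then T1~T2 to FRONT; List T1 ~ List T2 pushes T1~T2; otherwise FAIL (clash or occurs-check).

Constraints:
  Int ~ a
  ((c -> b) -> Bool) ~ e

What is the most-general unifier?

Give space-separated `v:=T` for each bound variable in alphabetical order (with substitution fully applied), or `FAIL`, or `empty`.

Answer: a:=Int e:=((c -> b) -> Bool)

Derivation:
step 1: unify Int ~ a  [subst: {-} | 1 pending]
  bind a := Int
step 2: unify ((c -> b) -> Bool) ~ e  [subst: {a:=Int} | 0 pending]
  bind e := ((c -> b) -> Bool)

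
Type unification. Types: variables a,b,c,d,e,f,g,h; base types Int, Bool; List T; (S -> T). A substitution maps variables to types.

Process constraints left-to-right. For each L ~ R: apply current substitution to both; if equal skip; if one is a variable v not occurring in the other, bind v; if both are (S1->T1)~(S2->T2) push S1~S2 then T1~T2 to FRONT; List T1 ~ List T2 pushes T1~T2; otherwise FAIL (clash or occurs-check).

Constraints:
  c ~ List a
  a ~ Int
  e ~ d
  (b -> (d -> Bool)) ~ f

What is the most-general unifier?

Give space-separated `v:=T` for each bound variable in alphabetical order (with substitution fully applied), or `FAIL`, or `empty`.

step 1: unify c ~ List a  [subst: {-} | 3 pending]
  bind c := List a
step 2: unify a ~ Int  [subst: {c:=List a} | 2 pending]
  bind a := Int
step 3: unify e ~ d  [subst: {c:=List a, a:=Int} | 1 pending]
  bind e := d
step 4: unify (b -> (d -> Bool)) ~ f  [subst: {c:=List a, a:=Int, e:=d} | 0 pending]
  bind f := (b -> (d -> Bool))

Answer: a:=Int c:=List Int e:=d f:=(b -> (d -> Bool))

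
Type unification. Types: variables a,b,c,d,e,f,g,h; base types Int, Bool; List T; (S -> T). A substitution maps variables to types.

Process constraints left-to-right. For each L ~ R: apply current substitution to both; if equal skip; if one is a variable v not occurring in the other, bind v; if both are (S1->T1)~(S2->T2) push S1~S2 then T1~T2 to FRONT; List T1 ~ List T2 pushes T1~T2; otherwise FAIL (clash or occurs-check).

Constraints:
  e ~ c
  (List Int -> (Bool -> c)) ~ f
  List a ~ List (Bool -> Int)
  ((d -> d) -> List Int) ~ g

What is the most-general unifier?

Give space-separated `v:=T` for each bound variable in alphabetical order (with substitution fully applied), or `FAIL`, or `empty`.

Answer: a:=(Bool -> Int) e:=c f:=(List Int -> (Bool -> c)) g:=((d -> d) -> List Int)

Derivation:
step 1: unify e ~ c  [subst: {-} | 3 pending]
  bind e := c
step 2: unify (List Int -> (Bool -> c)) ~ f  [subst: {e:=c} | 2 pending]
  bind f := (List Int -> (Bool -> c))
step 3: unify List a ~ List (Bool -> Int)  [subst: {e:=c, f:=(List Int -> (Bool -> c))} | 1 pending]
  -> decompose List: push a~(Bool -> Int)
step 4: unify a ~ (Bool -> Int)  [subst: {e:=c, f:=(List Int -> (Bool -> c))} | 1 pending]
  bind a := (Bool -> Int)
step 5: unify ((d -> d) -> List Int) ~ g  [subst: {e:=c, f:=(List Int -> (Bool -> c)), a:=(Bool -> Int)} | 0 pending]
  bind g := ((d -> d) -> List Int)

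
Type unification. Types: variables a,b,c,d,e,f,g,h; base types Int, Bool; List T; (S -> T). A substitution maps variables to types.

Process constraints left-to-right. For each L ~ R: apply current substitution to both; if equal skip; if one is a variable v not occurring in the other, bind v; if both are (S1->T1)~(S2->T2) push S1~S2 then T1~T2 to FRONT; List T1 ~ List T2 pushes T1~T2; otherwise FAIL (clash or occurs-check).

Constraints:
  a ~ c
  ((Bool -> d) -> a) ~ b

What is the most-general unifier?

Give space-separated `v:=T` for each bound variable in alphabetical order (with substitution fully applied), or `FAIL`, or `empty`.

Answer: a:=c b:=((Bool -> d) -> c)

Derivation:
step 1: unify a ~ c  [subst: {-} | 1 pending]
  bind a := c
step 2: unify ((Bool -> d) -> c) ~ b  [subst: {a:=c} | 0 pending]
  bind b := ((Bool -> d) -> c)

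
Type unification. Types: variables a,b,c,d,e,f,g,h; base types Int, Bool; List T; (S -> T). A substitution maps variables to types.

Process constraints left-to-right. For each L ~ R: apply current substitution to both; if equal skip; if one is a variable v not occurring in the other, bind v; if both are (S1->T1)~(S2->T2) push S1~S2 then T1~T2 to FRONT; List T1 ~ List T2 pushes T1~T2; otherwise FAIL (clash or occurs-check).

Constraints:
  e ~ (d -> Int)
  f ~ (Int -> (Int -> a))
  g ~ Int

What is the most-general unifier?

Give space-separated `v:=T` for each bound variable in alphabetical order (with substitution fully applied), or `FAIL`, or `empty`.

Answer: e:=(d -> Int) f:=(Int -> (Int -> a)) g:=Int

Derivation:
step 1: unify e ~ (d -> Int)  [subst: {-} | 2 pending]
  bind e := (d -> Int)
step 2: unify f ~ (Int -> (Int -> a))  [subst: {e:=(d -> Int)} | 1 pending]
  bind f := (Int -> (Int -> a))
step 3: unify g ~ Int  [subst: {e:=(d -> Int), f:=(Int -> (Int -> a))} | 0 pending]
  bind g := Int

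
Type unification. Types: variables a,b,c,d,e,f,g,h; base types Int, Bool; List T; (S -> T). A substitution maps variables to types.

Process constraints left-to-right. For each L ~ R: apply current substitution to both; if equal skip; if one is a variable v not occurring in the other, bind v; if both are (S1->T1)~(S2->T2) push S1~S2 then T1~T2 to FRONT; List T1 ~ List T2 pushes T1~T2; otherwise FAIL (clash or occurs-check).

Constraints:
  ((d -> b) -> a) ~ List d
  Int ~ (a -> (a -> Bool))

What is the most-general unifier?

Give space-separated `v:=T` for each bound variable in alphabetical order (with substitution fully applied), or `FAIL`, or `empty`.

Answer: FAIL

Derivation:
step 1: unify ((d -> b) -> a) ~ List d  [subst: {-} | 1 pending]
  clash: ((d -> b) -> a) vs List d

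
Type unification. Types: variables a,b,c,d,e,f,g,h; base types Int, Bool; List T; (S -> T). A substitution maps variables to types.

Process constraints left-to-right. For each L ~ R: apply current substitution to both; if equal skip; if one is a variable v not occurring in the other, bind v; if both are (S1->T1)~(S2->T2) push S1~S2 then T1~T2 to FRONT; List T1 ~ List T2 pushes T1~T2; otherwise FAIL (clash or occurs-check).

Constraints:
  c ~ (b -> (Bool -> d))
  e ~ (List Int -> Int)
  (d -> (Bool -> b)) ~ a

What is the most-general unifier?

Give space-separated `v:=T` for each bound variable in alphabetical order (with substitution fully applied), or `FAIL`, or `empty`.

step 1: unify c ~ (b -> (Bool -> d))  [subst: {-} | 2 pending]
  bind c := (b -> (Bool -> d))
step 2: unify e ~ (List Int -> Int)  [subst: {c:=(b -> (Bool -> d))} | 1 pending]
  bind e := (List Int -> Int)
step 3: unify (d -> (Bool -> b)) ~ a  [subst: {c:=(b -> (Bool -> d)), e:=(List Int -> Int)} | 0 pending]
  bind a := (d -> (Bool -> b))

Answer: a:=(d -> (Bool -> b)) c:=(b -> (Bool -> d)) e:=(List Int -> Int)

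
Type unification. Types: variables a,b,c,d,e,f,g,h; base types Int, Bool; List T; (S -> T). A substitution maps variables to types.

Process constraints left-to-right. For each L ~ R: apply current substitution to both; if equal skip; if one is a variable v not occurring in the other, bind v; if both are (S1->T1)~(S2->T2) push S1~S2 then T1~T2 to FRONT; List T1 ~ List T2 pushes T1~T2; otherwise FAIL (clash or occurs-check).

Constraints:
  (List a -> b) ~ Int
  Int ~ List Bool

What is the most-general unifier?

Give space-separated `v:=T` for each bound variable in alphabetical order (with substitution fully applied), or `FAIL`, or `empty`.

Answer: FAIL

Derivation:
step 1: unify (List a -> b) ~ Int  [subst: {-} | 1 pending]
  clash: (List a -> b) vs Int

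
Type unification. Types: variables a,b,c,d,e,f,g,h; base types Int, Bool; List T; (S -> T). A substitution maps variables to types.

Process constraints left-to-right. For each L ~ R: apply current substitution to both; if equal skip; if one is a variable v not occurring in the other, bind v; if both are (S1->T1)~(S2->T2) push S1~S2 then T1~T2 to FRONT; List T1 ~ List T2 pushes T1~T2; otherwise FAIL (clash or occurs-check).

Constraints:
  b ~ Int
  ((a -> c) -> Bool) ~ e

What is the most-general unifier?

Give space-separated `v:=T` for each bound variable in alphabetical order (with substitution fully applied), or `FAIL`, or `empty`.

step 1: unify b ~ Int  [subst: {-} | 1 pending]
  bind b := Int
step 2: unify ((a -> c) -> Bool) ~ e  [subst: {b:=Int} | 0 pending]
  bind e := ((a -> c) -> Bool)

Answer: b:=Int e:=((a -> c) -> Bool)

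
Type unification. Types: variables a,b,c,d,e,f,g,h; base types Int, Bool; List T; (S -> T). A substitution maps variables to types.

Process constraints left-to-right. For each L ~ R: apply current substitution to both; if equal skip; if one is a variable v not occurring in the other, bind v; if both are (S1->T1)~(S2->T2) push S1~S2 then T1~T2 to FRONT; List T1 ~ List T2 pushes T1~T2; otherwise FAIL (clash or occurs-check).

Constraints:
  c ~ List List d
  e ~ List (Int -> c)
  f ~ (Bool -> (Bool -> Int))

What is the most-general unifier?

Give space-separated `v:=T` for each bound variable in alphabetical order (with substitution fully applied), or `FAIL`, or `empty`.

Answer: c:=List List d e:=List (Int -> List List d) f:=(Bool -> (Bool -> Int))

Derivation:
step 1: unify c ~ List List d  [subst: {-} | 2 pending]
  bind c := List List d
step 2: unify e ~ List (Int -> List List d)  [subst: {c:=List List d} | 1 pending]
  bind e := List (Int -> List List d)
step 3: unify f ~ (Bool -> (Bool -> Int))  [subst: {c:=List List d, e:=List (Int -> List List d)} | 0 pending]
  bind f := (Bool -> (Bool -> Int))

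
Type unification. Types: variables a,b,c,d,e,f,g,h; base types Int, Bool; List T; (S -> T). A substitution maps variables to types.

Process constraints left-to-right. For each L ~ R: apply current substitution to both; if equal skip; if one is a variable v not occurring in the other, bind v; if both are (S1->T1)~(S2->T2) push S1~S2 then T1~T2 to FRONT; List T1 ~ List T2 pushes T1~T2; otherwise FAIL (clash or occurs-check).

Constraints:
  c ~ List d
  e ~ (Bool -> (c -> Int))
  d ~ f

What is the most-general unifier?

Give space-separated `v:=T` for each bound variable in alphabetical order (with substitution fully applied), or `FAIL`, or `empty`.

step 1: unify c ~ List d  [subst: {-} | 2 pending]
  bind c := List d
step 2: unify e ~ (Bool -> (List d -> Int))  [subst: {c:=List d} | 1 pending]
  bind e := (Bool -> (List d -> Int))
step 3: unify d ~ f  [subst: {c:=List d, e:=(Bool -> (List d -> Int))} | 0 pending]
  bind d := f

Answer: c:=List f d:=f e:=(Bool -> (List f -> Int))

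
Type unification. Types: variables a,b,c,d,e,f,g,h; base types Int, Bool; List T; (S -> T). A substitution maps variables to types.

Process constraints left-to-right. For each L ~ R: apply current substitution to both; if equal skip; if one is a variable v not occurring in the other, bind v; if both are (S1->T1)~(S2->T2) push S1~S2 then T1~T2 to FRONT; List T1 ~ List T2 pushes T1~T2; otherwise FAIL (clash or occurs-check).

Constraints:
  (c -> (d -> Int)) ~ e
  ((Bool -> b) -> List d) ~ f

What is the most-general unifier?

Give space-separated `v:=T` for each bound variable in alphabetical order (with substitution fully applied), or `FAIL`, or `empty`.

Answer: e:=(c -> (d -> Int)) f:=((Bool -> b) -> List d)

Derivation:
step 1: unify (c -> (d -> Int)) ~ e  [subst: {-} | 1 pending]
  bind e := (c -> (d -> Int))
step 2: unify ((Bool -> b) -> List d) ~ f  [subst: {e:=(c -> (d -> Int))} | 0 pending]
  bind f := ((Bool -> b) -> List d)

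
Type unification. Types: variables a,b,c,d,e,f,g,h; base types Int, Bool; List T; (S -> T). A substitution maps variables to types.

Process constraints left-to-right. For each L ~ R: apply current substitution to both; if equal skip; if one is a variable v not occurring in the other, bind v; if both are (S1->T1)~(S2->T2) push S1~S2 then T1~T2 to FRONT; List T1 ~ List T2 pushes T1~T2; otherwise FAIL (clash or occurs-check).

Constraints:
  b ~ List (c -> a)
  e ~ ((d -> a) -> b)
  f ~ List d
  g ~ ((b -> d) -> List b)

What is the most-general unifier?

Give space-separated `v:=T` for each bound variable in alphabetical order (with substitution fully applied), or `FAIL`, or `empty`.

Answer: b:=List (c -> a) e:=((d -> a) -> List (c -> a)) f:=List d g:=((List (c -> a) -> d) -> List List (c -> a))

Derivation:
step 1: unify b ~ List (c -> a)  [subst: {-} | 3 pending]
  bind b := List (c -> a)
step 2: unify e ~ ((d -> a) -> List (c -> a))  [subst: {b:=List (c -> a)} | 2 pending]
  bind e := ((d -> a) -> List (c -> a))
step 3: unify f ~ List d  [subst: {b:=List (c -> a), e:=((d -> a) -> List (c -> a))} | 1 pending]
  bind f := List d
step 4: unify g ~ ((List (c -> a) -> d) -> List List (c -> a))  [subst: {b:=List (c -> a), e:=((d -> a) -> List (c -> a)), f:=List d} | 0 pending]
  bind g := ((List (c -> a) -> d) -> List List (c -> a))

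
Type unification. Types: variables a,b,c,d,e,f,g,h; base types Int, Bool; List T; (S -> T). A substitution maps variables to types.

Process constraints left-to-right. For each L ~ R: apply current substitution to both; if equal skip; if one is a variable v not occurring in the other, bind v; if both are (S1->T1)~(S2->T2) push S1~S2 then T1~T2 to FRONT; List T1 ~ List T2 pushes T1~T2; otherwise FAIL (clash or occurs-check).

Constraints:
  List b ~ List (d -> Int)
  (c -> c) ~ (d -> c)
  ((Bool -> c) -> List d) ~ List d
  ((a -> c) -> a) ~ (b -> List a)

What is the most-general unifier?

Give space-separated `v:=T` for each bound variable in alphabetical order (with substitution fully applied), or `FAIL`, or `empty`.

Answer: FAIL

Derivation:
step 1: unify List b ~ List (d -> Int)  [subst: {-} | 3 pending]
  -> decompose List: push b~(d -> Int)
step 2: unify b ~ (d -> Int)  [subst: {-} | 3 pending]
  bind b := (d -> Int)
step 3: unify (c -> c) ~ (d -> c)  [subst: {b:=(d -> Int)} | 2 pending]
  -> decompose arrow: push c~d, c~c
step 4: unify c ~ d  [subst: {b:=(d -> Int)} | 3 pending]
  bind c := d
step 5: unify d ~ d  [subst: {b:=(d -> Int), c:=d} | 2 pending]
  -> identical, skip
step 6: unify ((Bool -> d) -> List d) ~ List d  [subst: {b:=(d -> Int), c:=d} | 1 pending]
  clash: ((Bool -> d) -> List d) vs List d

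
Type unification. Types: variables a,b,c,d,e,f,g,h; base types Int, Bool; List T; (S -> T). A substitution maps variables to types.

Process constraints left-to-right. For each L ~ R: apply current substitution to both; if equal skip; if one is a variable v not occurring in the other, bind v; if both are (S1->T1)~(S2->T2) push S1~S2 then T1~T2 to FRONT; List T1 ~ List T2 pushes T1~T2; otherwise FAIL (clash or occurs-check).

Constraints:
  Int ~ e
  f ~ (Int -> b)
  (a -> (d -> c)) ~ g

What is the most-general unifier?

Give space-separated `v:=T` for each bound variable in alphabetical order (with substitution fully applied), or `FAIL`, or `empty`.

step 1: unify Int ~ e  [subst: {-} | 2 pending]
  bind e := Int
step 2: unify f ~ (Int -> b)  [subst: {e:=Int} | 1 pending]
  bind f := (Int -> b)
step 3: unify (a -> (d -> c)) ~ g  [subst: {e:=Int, f:=(Int -> b)} | 0 pending]
  bind g := (a -> (d -> c))

Answer: e:=Int f:=(Int -> b) g:=(a -> (d -> c))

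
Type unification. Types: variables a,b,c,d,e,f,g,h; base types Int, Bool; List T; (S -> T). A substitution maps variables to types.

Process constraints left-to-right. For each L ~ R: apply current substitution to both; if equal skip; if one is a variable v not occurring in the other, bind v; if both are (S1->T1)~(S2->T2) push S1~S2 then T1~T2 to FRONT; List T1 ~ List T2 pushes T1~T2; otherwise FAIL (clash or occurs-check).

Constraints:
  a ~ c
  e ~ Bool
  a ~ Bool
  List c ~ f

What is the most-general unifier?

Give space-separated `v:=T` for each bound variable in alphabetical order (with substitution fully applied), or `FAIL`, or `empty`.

step 1: unify a ~ c  [subst: {-} | 3 pending]
  bind a := c
step 2: unify e ~ Bool  [subst: {a:=c} | 2 pending]
  bind e := Bool
step 3: unify c ~ Bool  [subst: {a:=c, e:=Bool} | 1 pending]
  bind c := Bool
step 4: unify List Bool ~ f  [subst: {a:=c, e:=Bool, c:=Bool} | 0 pending]
  bind f := List Bool

Answer: a:=Bool c:=Bool e:=Bool f:=List Bool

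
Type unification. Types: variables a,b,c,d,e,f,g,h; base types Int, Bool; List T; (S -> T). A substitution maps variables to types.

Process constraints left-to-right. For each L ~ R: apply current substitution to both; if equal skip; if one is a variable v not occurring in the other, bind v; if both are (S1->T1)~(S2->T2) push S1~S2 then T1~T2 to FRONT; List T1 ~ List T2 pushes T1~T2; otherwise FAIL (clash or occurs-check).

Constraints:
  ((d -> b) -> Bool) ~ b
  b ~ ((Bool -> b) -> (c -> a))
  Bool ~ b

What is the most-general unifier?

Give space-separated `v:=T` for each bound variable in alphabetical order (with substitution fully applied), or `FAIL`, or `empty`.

Answer: FAIL

Derivation:
step 1: unify ((d -> b) -> Bool) ~ b  [subst: {-} | 2 pending]
  occurs-check fail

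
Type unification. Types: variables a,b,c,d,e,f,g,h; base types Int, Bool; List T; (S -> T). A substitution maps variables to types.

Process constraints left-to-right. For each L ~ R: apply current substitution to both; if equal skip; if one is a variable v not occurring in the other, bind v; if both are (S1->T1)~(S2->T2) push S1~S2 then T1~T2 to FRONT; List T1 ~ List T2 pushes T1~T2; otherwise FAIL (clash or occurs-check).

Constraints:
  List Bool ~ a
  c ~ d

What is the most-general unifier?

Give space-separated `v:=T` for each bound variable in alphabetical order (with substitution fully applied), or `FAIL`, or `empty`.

Answer: a:=List Bool c:=d

Derivation:
step 1: unify List Bool ~ a  [subst: {-} | 1 pending]
  bind a := List Bool
step 2: unify c ~ d  [subst: {a:=List Bool} | 0 pending]
  bind c := d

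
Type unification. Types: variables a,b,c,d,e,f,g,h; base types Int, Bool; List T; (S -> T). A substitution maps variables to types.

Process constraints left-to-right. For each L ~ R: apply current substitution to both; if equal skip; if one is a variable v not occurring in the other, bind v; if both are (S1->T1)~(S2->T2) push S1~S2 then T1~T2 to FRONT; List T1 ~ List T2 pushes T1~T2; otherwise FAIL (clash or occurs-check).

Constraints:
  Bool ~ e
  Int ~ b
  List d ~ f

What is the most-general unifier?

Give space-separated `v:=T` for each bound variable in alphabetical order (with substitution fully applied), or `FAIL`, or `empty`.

step 1: unify Bool ~ e  [subst: {-} | 2 pending]
  bind e := Bool
step 2: unify Int ~ b  [subst: {e:=Bool} | 1 pending]
  bind b := Int
step 3: unify List d ~ f  [subst: {e:=Bool, b:=Int} | 0 pending]
  bind f := List d

Answer: b:=Int e:=Bool f:=List d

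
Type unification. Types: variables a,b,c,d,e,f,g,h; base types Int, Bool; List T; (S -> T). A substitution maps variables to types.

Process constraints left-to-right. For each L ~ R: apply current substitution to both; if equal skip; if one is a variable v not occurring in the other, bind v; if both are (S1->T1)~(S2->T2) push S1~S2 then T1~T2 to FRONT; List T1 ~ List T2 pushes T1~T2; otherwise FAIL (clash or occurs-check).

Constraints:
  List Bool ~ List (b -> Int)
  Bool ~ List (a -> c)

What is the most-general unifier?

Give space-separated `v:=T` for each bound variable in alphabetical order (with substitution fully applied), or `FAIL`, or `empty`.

step 1: unify List Bool ~ List (b -> Int)  [subst: {-} | 1 pending]
  -> decompose List: push Bool~(b -> Int)
step 2: unify Bool ~ (b -> Int)  [subst: {-} | 1 pending]
  clash: Bool vs (b -> Int)

Answer: FAIL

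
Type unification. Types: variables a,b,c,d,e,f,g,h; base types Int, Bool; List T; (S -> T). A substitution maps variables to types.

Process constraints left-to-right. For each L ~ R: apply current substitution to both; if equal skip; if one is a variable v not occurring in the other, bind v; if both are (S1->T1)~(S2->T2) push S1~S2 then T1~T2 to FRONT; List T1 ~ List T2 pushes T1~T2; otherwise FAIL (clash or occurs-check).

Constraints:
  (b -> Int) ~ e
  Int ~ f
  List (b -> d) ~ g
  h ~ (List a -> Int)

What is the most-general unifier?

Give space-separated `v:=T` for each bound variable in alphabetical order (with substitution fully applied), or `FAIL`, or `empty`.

step 1: unify (b -> Int) ~ e  [subst: {-} | 3 pending]
  bind e := (b -> Int)
step 2: unify Int ~ f  [subst: {e:=(b -> Int)} | 2 pending]
  bind f := Int
step 3: unify List (b -> d) ~ g  [subst: {e:=(b -> Int), f:=Int} | 1 pending]
  bind g := List (b -> d)
step 4: unify h ~ (List a -> Int)  [subst: {e:=(b -> Int), f:=Int, g:=List (b -> d)} | 0 pending]
  bind h := (List a -> Int)

Answer: e:=(b -> Int) f:=Int g:=List (b -> d) h:=(List a -> Int)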